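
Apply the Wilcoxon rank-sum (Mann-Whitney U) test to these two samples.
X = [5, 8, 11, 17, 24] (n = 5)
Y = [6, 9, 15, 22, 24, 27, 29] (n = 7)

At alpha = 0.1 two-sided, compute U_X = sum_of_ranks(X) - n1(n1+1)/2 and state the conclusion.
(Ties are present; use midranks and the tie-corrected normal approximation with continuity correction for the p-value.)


Step 1: Combine and sort all 12 observations; assign midranks.
sorted (value, group): (5,X), (6,Y), (8,X), (9,Y), (11,X), (15,Y), (17,X), (22,Y), (24,X), (24,Y), (27,Y), (29,Y)
ranks: 5->1, 6->2, 8->3, 9->4, 11->5, 15->6, 17->7, 22->8, 24->9.5, 24->9.5, 27->11, 29->12
Step 2: Rank sum for X: R1 = 1 + 3 + 5 + 7 + 9.5 = 25.5.
Step 3: U_X = R1 - n1(n1+1)/2 = 25.5 - 5*6/2 = 25.5 - 15 = 10.5.
       U_Y = n1*n2 - U_X = 35 - 10.5 = 24.5.
Step 4: Ties are present, so use the tie-corrected normal approximation (with continuity correction) for the p-value.
Step 5: p-value = 0.290307; compare to alpha = 0.1. fail to reject H0.

U_X = 10.5, p = 0.290307, fail to reject H0 at alpha = 0.1.


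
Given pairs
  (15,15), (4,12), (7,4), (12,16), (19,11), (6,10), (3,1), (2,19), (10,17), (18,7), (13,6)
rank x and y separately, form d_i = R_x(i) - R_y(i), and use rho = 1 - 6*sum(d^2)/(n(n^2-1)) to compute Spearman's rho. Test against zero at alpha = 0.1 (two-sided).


Step 1: Rank x and y separately (midranks; no ties here).
rank(x): 15->9, 4->3, 7->5, 12->7, 19->11, 6->4, 3->2, 2->1, 10->6, 18->10, 13->8
rank(y): 15->8, 12->7, 4->2, 16->9, 11->6, 10->5, 1->1, 19->11, 17->10, 7->4, 6->3
Step 2: d_i = R_x(i) - R_y(i); compute d_i^2.
  (9-8)^2=1, (3-7)^2=16, (5-2)^2=9, (7-9)^2=4, (11-6)^2=25, (4-5)^2=1, (2-1)^2=1, (1-11)^2=100, (6-10)^2=16, (10-4)^2=36, (8-3)^2=25
sum(d^2) = 234.
Step 3: rho = 1 - 6*234 / (11*(11^2 - 1)) = 1 - 1404/1320 = -0.063636.
Step 4: Under H0, t = rho * sqrt((n-2)/(1-rho^2)) = -0.1913 ~ t(9).
Step 5: Two-sided p-value from the t-distribution with 9 df = 0.852539.
Step 6: alpha = 0.1. fail to reject H0.

rho = -0.0636, p = 0.852539, fail to reject H0 at alpha = 0.1.


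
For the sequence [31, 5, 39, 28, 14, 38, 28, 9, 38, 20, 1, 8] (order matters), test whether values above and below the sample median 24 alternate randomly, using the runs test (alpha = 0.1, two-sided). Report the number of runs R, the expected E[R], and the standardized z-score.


Step 1: Compute median = 24; label A = above, B = below.
Labels in order: ABAABAABABBB  (n_A = 6, n_B = 6)
Step 2: Count runs R = 8.
Step 3: Under H0 (random ordering), E[R] = 2*n_A*n_B/(n_A+n_B) + 1 = 2*6*6/12 + 1 = 7.0000.
        Var[R] = 2*n_A*n_B*(2*n_A*n_B - n_A - n_B) / ((n_A+n_B)^2 * (n_A+n_B-1)) = 4320/1584 = 2.7273.
        SD[R] = 1.6514.
Step 4: Continuity-corrected z = (R - 0.5 - E[R]) / SD[R] = (8 - 0.5 - 7.0000) / 1.6514 = 0.3028.
Step 5: Two-sided p-value via normal approximation = 2*(1 - Phi(|z|)) = 0.762069.
Step 6: alpha = 0.1. fail to reject H0.

R = 8, z = 0.3028, p = 0.762069, fail to reject H0.


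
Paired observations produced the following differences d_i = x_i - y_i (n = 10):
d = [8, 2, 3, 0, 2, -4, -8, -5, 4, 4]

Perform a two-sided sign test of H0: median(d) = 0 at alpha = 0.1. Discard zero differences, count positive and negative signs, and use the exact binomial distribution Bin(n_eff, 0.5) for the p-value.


Step 1: Discard zero differences. Original n = 10; n_eff = number of nonzero differences = 9.
Nonzero differences (with sign): +8, +2, +3, +2, -4, -8, -5, +4, +4
Step 2: Count signs: positive = 6, negative = 3.
Step 3: Under H0: P(positive) = 0.5, so the number of positives S ~ Bin(9, 0.5).
Step 4: Two-sided exact p-value = sum of Bin(9,0.5) probabilities at or below the observed probability = 0.507812.
Step 5: alpha = 0.1. fail to reject H0.

n_eff = 9, pos = 6, neg = 3, p = 0.507812, fail to reject H0.


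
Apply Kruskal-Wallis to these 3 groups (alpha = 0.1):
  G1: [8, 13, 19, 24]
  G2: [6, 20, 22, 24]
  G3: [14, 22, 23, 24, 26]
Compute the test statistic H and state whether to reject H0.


Step 1: Combine all N = 13 observations and assign midranks.
sorted (value, group, rank): (6,G2,1), (8,G1,2), (13,G1,3), (14,G3,4), (19,G1,5), (20,G2,6), (22,G2,7.5), (22,G3,7.5), (23,G3,9), (24,G1,11), (24,G2,11), (24,G3,11), (26,G3,13)
Step 2: Sum ranks within each group.
R_1 = 21 (n_1 = 4)
R_2 = 25.5 (n_2 = 4)
R_3 = 44.5 (n_3 = 5)
Step 3: H = 12/(N(N+1)) * sum(R_i^2/n_i) - 3(N+1)
     = 12/(13*14) * (21^2/4 + 25.5^2/4 + 44.5^2/5) - 3*14
     = 0.065934 * 668.862 - 42
     = 2.100824.
Step 4: Ties present; correction factor C = 1 - 30/(13^3 - 13) = 0.986264. Corrected H = 2.100824 / 0.986264 = 2.130084.
Step 5: Under H0, H ~ chi^2(2); p-value = 0.344713.
Step 6: alpha = 0.1. fail to reject H0.

H = 2.1301, df = 2, p = 0.344713, fail to reject H0.


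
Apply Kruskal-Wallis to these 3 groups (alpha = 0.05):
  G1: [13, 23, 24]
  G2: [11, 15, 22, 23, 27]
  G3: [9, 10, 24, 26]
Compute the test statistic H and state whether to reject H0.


Step 1: Combine all N = 12 observations and assign midranks.
sorted (value, group, rank): (9,G3,1), (10,G3,2), (11,G2,3), (13,G1,4), (15,G2,5), (22,G2,6), (23,G1,7.5), (23,G2,7.5), (24,G1,9.5), (24,G3,9.5), (26,G3,11), (27,G2,12)
Step 2: Sum ranks within each group.
R_1 = 21 (n_1 = 3)
R_2 = 33.5 (n_2 = 5)
R_3 = 23.5 (n_3 = 4)
Step 3: H = 12/(N(N+1)) * sum(R_i^2/n_i) - 3(N+1)
     = 12/(12*13) * (21^2/3 + 33.5^2/5 + 23.5^2/4) - 3*13
     = 0.076923 * 509.512 - 39
     = 0.193269.
Step 4: Ties present; correction factor C = 1 - 12/(12^3 - 12) = 0.993007. Corrected H = 0.193269 / 0.993007 = 0.194630.
Step 5: Under H0, H ~ chi^2(2); p-value = 0.907270.
Step 6: alpha = 0.05. fail to reject H0.

H = 0.1946, df = 2, p = 0.907270, fail to reject H0.


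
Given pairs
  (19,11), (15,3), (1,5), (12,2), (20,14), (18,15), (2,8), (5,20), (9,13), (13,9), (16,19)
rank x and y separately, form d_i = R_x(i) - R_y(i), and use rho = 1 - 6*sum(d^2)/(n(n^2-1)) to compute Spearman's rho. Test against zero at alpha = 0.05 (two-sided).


Step 1: Rank x and y separately (midranks; no ties here).
rank(x): 19->10, 15->7, 1->1, 12->5, 20->11, 18->9, 2->2, 5->3, 9->4, 13->6, 16->8
rank(y): 11->6, 3->2, 5->3, 2->1, 14->8, 15->9, 8->4, 20->11, 13->7, 9->5, 19->10
Step 2: d_i = R_x(i) - R_y(i); compute d_i^2.
  (10-6)^2=16, (7-2)^2=25, (1-3)^2=4, (5-1)^2=16, (11-8)^2=9, (9-9)^2=0, (2-4)^2=4, (3-11)^2=64, (4-7)^2=9, (6-5)^2=1, (8-10)^2=4
sum(d^2) = 152.
Step 3: rho = 1 - 6*152 / (11*(11^2 - 1)) = 1 - 912/1320 = 0.309091.
Step 4: Under H0, t = rho * sqrt((n-2)/(1-rho^2)) = 0.9750 ~ t(9).
Step 5: Two-sided p-value from the t-distribution with 9 df = 0.355028.
Step 6: alpha = 0.05. fail to reject H0.

rho = 0.3091, p = 0.355028, fail to reject H0 at alpha = 0.05.


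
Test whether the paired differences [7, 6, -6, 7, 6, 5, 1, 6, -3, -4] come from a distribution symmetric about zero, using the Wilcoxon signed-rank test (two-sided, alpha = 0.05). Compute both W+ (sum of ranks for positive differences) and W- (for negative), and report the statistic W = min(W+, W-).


Step 1: Drop any zero differences (none here) and take |d_i|.
|d| = [7, 6, 6, 7, 6, 5, 1, 6, 3, 4]
Step 2: Midrank |d_i| (ties get averaged ranks).
ranks: |7|->9.5, |6|->6.5, |6|->6.5, |7|->9.5, |6|->6.5, |5|->4, |1|->1, |6|->6.5, |3|->2, |4|->3
Step 3: Attach original signs; sum ranks with positive sign and with negative sign.
W+ = 9.5 + 6.5 + 9.5 + 6.5 + 4 + 1 + 6.5 = 43.5
W- = 6.5 + 2 + 3 = 11.5
(Check: W+ + W- = 55 should equal n(n+1)/2 = 55.)
Step 4: Test statistic W = min(W+, W-) = 11.5.
Step 5: Ties in |d|, so use the tie-corrected normal approximation.
        E[W] = n(n+1)/4 = 10*11/4 = 27.5.
        Tie groups: |d|=6 (t=4), |d|=7 (t=2); sum(t^3 - t) = 66.
        Var[W] = n(n+1)(2n+1)/24 - sum(t^3-t)/48 = 2310/24 - 66/48 = 94.875.
        z = (W - E[W]) / sqrt(Var[W]) = (11.5 - 27.5) / 9.7404 = -1.6426.
        Two-sided p = 2*Phi(z) = 0.100456.
Step 6: alpha = 0.05. fail to reject H0.

W+ = 43.5, W- = 11.5, W = min = 11.5, p = 0.100456, fail to reject H0.


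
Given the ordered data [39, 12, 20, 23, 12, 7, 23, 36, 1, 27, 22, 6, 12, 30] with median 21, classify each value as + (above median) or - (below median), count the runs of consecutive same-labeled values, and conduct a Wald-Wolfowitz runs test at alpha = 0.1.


Step 1: Compute median = 21; label A = above, B = below.
Labels in order: ABBABBAABAABBA  (n_A = 7, n_B = 7)
Step 2: Count runs R = 9.
Step 3: Under H0 (random ordering), E[R] = 2*n_A*n_B/(n_A+n_B) + 1 = 2*7*7/14 + 1 = 8.0000.
        Var[R] = 2*n_A*n_B*(2*n_A*n_B - n_A - n_B) / ((n_A+n_B)^2 * (n_A+n_B-1)) = 8232/2548 = 3.2308.
        SD[R] = 1.7974.
Step 4: Continuity-corrected z = (R - 0.5 - E[R]) / SD[R] = (9 - 0.5 - 8.0000) / 1.7974 = 0.2782.
Step 5: Two-sided p-value via normal approximation = 2*(1 - Phi(|z|)) = 0.780879.
Step 6: alpha = 0.1. fail to reject H0.

R = 9, z = 0.2782, p = 0.780879, fail to reject H0.


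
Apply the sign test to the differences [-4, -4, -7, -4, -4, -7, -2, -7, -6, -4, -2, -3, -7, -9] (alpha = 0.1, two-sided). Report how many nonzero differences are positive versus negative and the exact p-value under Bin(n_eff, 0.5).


Step 1: Discard zero differences. Original n = 14; n_eff = number of nonzero differences = 14.
Nonzero differences (with sign): -4, -4, -7, -4, -4, -7, -2, -7, -6, -4, -2, -3, -7, -9
Step 2: Count signs: positive = 0, negative = 14.
Step 3: Under H0: P(positive) = 0.5, so the number of positives S ~ Bin(14, 0.5).
Step 4: Two-sided exact p-value = sum of Bin(14,0.5) probabilities at or below the observed probability = 0.000122.
Step 5: alpha = 0.1. reject H0.

n_eff = 14, pos = 0, neg = 14, p = 0.000122, reject H0.


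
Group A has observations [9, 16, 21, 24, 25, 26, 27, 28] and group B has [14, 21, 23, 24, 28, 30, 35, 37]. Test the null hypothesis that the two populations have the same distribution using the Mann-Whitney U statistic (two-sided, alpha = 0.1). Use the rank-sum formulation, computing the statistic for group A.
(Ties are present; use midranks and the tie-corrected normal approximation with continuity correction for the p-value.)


Step 1: Combine and sort all 16 observations; assign midranks.
sorted (value, group): (9,X), (14,Y), (16,X), (21,X), (21,Y), (23,Y), (24,X), (24,Y), (25,X), (26,X), (27,X), (28,X), (28,Y), (30,Y), (35,Y), (37,Y)
ranks: 9->1, 14->2, 16->3, 21->4.5, 21->4.5, 23->6, 24->7.5, 24->7.5, 25->9, 26->10, 27->11, 28->12.5, 28->12.5, 30->14, 35->15, 37->16
Step 2: Rank sum for X: R1 = 1 + 3 + 4.5 + 7.5 + 9 + 10 + 11 + 12.5 = 58.5.
Step 3: U_X = R1 - n1(n1+1)/2 = 58.5 - 8*9/2 = 58.5 - 36 = 22.5.
       U_Y = n1*n2 - U_X = 64 - 22.5 = 41.5.
Step 4: Ties are present, so use the tie-corrected normal approximation (with continuity correction) for the p-value.
Step 5: p-value = 0.343496; compare to alpha = 0.1. fail to reject H0.

U_X = 22.5, p = 0.343496, fail to reject H0 at alpha = 0.1.


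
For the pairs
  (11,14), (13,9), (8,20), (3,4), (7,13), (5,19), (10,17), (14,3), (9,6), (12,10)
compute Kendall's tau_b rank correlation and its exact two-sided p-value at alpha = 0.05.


Step 1: Enumerate the 45 unordered pairs (i,j) with i<j and classify each by sign(x_j-x_i) * sign(y_j-y_i).
  (1,2):dx=+2,dy=-5->D; (1,3):dx=-3,dy=+6->D; (1,4):dx=-8,dy=-10->C; (1,5):dx=-4,dy=-1->C
  (1,6):dx=-6,dy=+5->D; (1,7):dx=-1,dy=+3->D; (1,8):dx=+3,dy=-11->D; (1,9):dx=-2,dy=-8->C
  (1,10):dx=+1,dy=-4->D; (2,3):dx=-5,dy=+11->D; (2,4):dx=-10,dy=-5->C; (2,5):dx=-6,dy=+4->D
  (2,6):dx=-8,dy=+10->D; (2,7):dx=-3,dy=+8->D; (2,8):dx=+1,dy=-6->D; (2,9):dx=-4,dy=-3->C
  (2,10):dx=-1,dy=+1->D; (3,4):dx=-5,dy=-16->C; (3,5):dx=-1,dy=-7->C; (3,6):dx=-3,dy=-1->C
  (3,7):dx=+2,dy=-3->D; (3,8):dx=+6,dy=-17->D; (3,9):dx=+1,dy=-14->D; (3,10):dx=+4,dy=-10->D
  (4,5):dx=+4,dy=+9->C; (4,6):dx=+2,dy=+15->C; (4,7):dx=+7,dy=+13->C; (4,8):dx=+11,dy=-1->D
  (4,9):dx=+6,dy=+2->C; (4,10):dx=+9,dy=+6->C; (5,6):dx=-2,dy=+6->D; (5,7):dx=+3,dy=+4->C
  (5,8):dx=+7,dy=-10->D; (5,9):dx=+2,dy=-7->D; (5,10):dx=+5,dy=-3->D; (6,7):dx=+5,dy=-2->D
  (6,8):dx=+9,dy=-16->D; (6,9):dx=+4,dy=-13->D; (6,10):dx=+7,dy=-9->D; (7,8):dx=+4,dy=-14->D
  (7,9):dx=-1,dy=-11->C; (7,10):dx=+2,dy=-7->D; (8,9):dx=-5,dy=+3->D; (8,10):dx=-2,dy=+7->D
  (9,10):dx=+3,dy=+4->C
Step 2: C = 16, D = 29, total pairs = 45.
Step 3: tau = (C - D)/(n(n-1)/2) = (16 - 29)/45 = -0.288889.
Step 4: Exact two-sided p-value (enumerate n! = 3628800 permutations of y under H0): p = 0.291248.
Step 5: alpha = 0.05. fail to reject H0.

tau_b = -0.2889 (C=16, D=29), p = 0.291248, fail to reject H0.


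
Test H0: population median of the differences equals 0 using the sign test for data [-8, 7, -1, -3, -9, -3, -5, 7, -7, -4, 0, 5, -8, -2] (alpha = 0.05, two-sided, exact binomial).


Step 1: Discard zero differences. Original n = 14; n_eff = number of nonzero differences = 13.
Nonzero differences (with sign): -8, +7, -1, -3, -9, -3, -5, +7, -7, -4, +5, -8, -2
Step 2: Count signs: positive = 3, negative = 10.
Step 3: Under H0: P(positive) = 0.5, so the number of positives S ~ Bin(13, 0.5).
Step 4: Two-sided exact p-value = sum of Bin(13,0.5) probabilities at or below the observed probability = 0.092285.
Step 5: alpha = 0.05. fail to reject H0.

n_eff = 13, pos = 3, neg = 10, p = 0.092285, fail to reject H0.


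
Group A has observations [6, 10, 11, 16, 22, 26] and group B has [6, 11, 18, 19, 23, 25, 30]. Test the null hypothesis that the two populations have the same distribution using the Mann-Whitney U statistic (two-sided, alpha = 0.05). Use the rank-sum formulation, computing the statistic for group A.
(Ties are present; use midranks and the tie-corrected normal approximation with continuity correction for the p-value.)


Step 1: Combine and sort all 13 observations; assign midranks.
sorted (value, group): (6,X), (6,Y), (10,X), (11,X), (11,Y), (16,X), (18,Y), (19,Y), (22,X), (23,Y), (25,Y), (26,X), (30,Y)
ranks: 6->1.5, 6->1.5, 10->3, 11->4.5, 11->4.5, 16->6, 18->7, 19->8, 22->9, 23->10, 25->11, 26->12, 30->13
Step 2: Rank sum for X: R1 = 1.5 + 3 + 4.5 + 6 + 9 + 12 = 36.
Step 3: U_X = R1 - n1(n1+1)/2 = 36 - 6*7/2 = 36 - 21 = 15.
       U_Y = n1*n2 - U_X = 42 - 15 = 27.
Step 4: Ties are present, so use the tie-corrected normal approximation (with continuity correction) for the p-value.
Step 5: p-value = 0.430766; compare to alpha = 0.05. fail to reject H0.

U_X = 15, p = 0.430766, fail to reject H0 at alpha = 0.05.


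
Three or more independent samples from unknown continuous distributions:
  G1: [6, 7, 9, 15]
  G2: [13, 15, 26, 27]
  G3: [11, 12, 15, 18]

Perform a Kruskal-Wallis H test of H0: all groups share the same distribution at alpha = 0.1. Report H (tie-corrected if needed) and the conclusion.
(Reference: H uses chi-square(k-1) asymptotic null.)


Step 1: Combine all N = 12 observations and assign midranks.
sorted (value, group, rank): (6,G1,1), (7,G1,2), (9,G1,3), (11,G3,4), (12,G3,5), (13,G2,6), (15,G1,8), (15,G2,8), (15,G3,8), (18,G3,10), (26,G2,11), (27,G2,12)
Step 2: Sum ranks within each group.
R_1 = 14 (n_1 = 4)
R_2 = 37 (n_2 = 4)
R_3 = 27 (n_3 = 4)
Step 3: H = 12/(N(N+1)) * sum(R_i^2/n_i) - 3(N+1)
     = 12/(12*13) * (14^2/4 + 37^2/4 + 27^2/4) - 3*13
     = 0.076923 * 573.5 - 39
     = 5.115385.
Step 4: Ties present; correction factor C = 1 - 24/(12^3 - 12) = 0.986014. Corrected H = 5.115385 / 0.986014 = 5.187943.
Step 5: Under H0, H ~ chi^2(2); p-value = 0.074723.
Step 6: alpha = 0.1. reject H0.

H = 5.1879, df = 2, p = 0.074723, reject H0.


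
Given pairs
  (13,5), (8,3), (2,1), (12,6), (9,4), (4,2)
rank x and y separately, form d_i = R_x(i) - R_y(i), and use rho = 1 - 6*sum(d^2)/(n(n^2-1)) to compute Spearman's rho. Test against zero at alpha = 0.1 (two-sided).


Step 1: Rank x and y separately (midranks; no ties here).
rank(x): 13->6, 8->3, 2->1, 12->5, 9->4, 4->2
rank(y): 5->5, 3->3, 1->1, 6->6, 4->4, 2->2
Step 2: d_i = R_x(i) - R_y(i); compute d_i^2.
  (6-5)^2=1, (3-3)^2=0, (1-1)^2=0, (5-6)^2=1, (4-4)^2=0, (2-2)^2=0
sum(d^2) = 2.
Step 3: rho = 1 - 6*2 / (6*(6^2 - 1)) = 1 - 12/210 = 0.942857.
Step 4: Under H0, t = rho * sqrt((n-2)/(1-rho^2)) = 5.6595 ~ t(4).
Step 5: Two-sided p-value from the t-distribution with 4 df = 0.004805.
Step 6: alpha = 0.1. reject H0.

rho = 0.9429, p = 0.004805, reject H0 at alpha = 0.1.


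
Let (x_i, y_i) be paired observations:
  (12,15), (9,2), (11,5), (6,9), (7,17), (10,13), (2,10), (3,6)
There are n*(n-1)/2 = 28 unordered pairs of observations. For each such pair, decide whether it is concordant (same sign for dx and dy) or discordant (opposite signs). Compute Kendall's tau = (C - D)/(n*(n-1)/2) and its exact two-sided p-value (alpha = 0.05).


Step 1: Enumerate the 28 unordered pairs (i,j) with i<j and classify each by sign(x_j-x_i) * sign(y_j-y_i).
  (1,2):dx=-3,dy=-13->C; (1,3):dx=-1,dy=-10->C; (1,4):dx=-6,dy=-6->C; (1,5):dx=-5,dy=+2->D
  (1,6):dx=-2,dy=-2->C; (1,7):dx=-10,dy=-5->C; (1,8):dx=-9,dy=-9->C; (2,3):dx=+2,dy=+3->C
  (2,4):dx=-3,dy=+7->D; (2,5):dx=-2,dy=+15->D; (2,6):dx=+1,dy=+11->C; (2,7):dx=-7,dy=+8->D
  (2,8):dx=-6,dy=+4->D; (3,4):dx=-5,dy=+4->D; (3,5):dx=-4,dy=+12->D; (3,6):dx=-1,dy=+8->D
  (3,7):dx=-9,dy=+5->D; (3,8):dx=-8,dy=+1->D; (4,5):dx=+1,dy=+8->C; (4,6):dx=+4,dy=+4->C
  (4,7):dx=-4,dy=+1->D; (4,8):dx=-3,dy=-3->C; (5,6):dx=+3,dy=-4->D; (5,7):dx=-5,dy=-7->C
  (5,8):dx=-4,dy=-11->C; (6,7):dx=-8,dy=-3->C; (6,8):dx=-7,dy=-7->C; (7,8):dx=+1,dy=-4->D
Step 2: C = 15, D = 13, total pairs = 28.
Step 3: tau = (C - D)/(n(n-1)/2) = (15 - 13)/28 = 0.071429.
Step 4: Exact two-sided p-value (enumerate n! = 40320 permutations of y under H0): p = 0.904861.
Step 5: alpha = 0.05. fail to reject H0.

tau_b = 0.0714 (C=15, D=13), p = 0.904861, fail to reject H0.


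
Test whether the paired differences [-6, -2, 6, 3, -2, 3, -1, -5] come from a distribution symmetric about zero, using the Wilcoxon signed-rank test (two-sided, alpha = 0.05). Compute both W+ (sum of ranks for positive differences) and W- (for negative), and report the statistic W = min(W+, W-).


Step 1: Drop any zero differences (none here) and take |d_i|.
|d| = [6, 2, 6, 3, 2, 3, 1, 5]
Step 2: Midrank |d_i| (ties get averaged ranks).
ranks: |6|->7.5, |2|->2.5, |6|->7.5, |3|->4.5, |2|->2.5, |3|->4.5, |1|->1, |5|->6
Step 3: Attach original signs; sum ranks with positive sign and with negative sign.
W+ = 7.5 + 4.5 + 4.5 = 16.5
W- = 7.5 + 2.5 + 2.5 + 1 + 6 = 19.5
(Check: W+ + W- = 36 should equal n(n+1)/2 = 36.)
Step 4: Test statistic W = min(W+, W-) = 16.5.
Step 5: Ties in |d|, so use the tie-corrected normal approximation.
        E[W] = n(n+1)/4 = 8*9/4 = 18.
        Tie groups: |d|=2 (t=2), |d|=3 (t=2), |d|=6 (t=2); sum(t^3 - t) = 18.
        Var[W] = n(n+1)(2n+1)/24 - sum(t^3-t)/48 = 1224/24 - 18/48 = 50.625.
        z = (W - E[W]) / sqrt(Var[W]) = (16.5 - 18) / 7.1151 = -0.2108.
        Two-sided p = 2*Phi(z) = 0.833029.
Step 6: alpha = 0.05. fail to reject H0.

W+ = 16.5, W- = 19.5, W = min = 16.5, p = 0.833029, fail to reject H0.


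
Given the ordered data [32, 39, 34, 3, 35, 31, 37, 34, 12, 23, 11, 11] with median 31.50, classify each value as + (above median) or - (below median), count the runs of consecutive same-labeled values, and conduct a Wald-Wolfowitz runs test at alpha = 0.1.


Step 1: Compute median = 31.50; label A = above, B = below.
Labels in order: AAABABAABBBB  (n_A = 6, n_B = 6)
Step 2: Count runs R = 6.
Step 3: Under H0 (random ordering), E[R] = 2*n_A*n_B/(n_A+n_B) + 1 = 2*6*6/12 + 1 = 7.0000.
        Var[R] = 2*n_A*n_B*(2*n_A*n_B - n_A - n_B) / ((n_A+n_B)^2 * (n_A+n_B-1)) = 4320/1584 = 2.7273.
        SD[R] = 1.6514.
Step 4: Continuity-corrected z = (R + 0.5 - E[R]) / SD[R] = (6 + 0.5 - 7.0000) / 1.6514 = -0.3028.
Step 5: Two-sided p-value via normal approximation = 2*(1 - Phi(|z|)) = 0.762069.
Step 6: alpha = 0.1. fail to reject H0.

R = 6, z = -0.3028, p = 0.762069, fail to reject H0.


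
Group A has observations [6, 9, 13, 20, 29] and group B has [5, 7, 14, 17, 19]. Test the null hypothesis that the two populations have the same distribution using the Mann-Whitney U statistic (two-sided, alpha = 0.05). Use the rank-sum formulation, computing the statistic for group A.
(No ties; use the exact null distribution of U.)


Step 1: Combine and sort all 10 observations; assign midranks.
sorted (value, group): (5,Y), (6,X), (7,Y), (9,X), (13,X), (14,Y), (17,Y), (19,Y), (20,X), (29,X)
ranks: 5->1, 6->2, 7->3, 9->4, 13->5, 14->6, 17->7, 19->8, 20->9, 29->10
Step 2: Rank sum for X: R1 = 2 + 4 + 5 + 9 + 10 = 30.
Step 3: U_X = R1 - n1(n1+1)/2 = 30 - 5*6/2 = 30 - 15 = 15.
       U_Y = n1*n2 - U_X = 25 - 15 = 10.
Step 4: No ties, so the exact null distribution of U (based on enumerating the C(10,5) = 252 equally likely rank assignments) gives the two-sided p-value.
Step 5: p-value = 0.690476; compare to alpha = 0.05. fail to reject H0.

U_X = 15, p = 0.690476, fail to reject H0 at alpha = 0.05.


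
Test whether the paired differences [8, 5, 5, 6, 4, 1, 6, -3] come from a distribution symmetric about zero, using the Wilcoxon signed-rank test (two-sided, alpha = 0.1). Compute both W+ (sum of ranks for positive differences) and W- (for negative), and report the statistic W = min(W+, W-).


Step 1: Drop any zero differences (none here) and take |d_i|.
|d| = [8, 5, 5, 6, 4, 1, 6, 3]
Step 2: Midrank |d_i| (ties get averaged ranks).
ranks: |8|->8, |5|->4.5, |5|->4.5, |6|->6.5, |4|->3, |1|->1, |6|->6.5, |3|->2
Step 3: Attach original signs; sum ranks with positive sign and with negative sign.
W+ = 8 + 4.5 + 4.5 + 6.5 + 3 + 1 + 6.5 = 34
W- = 2 = 2
(Check: W+ + W- = 36 should equal n(n+1)/2 = 36.)
Step 4: Test statistic W = min(W+, W-) = 2.
Step 5: Ties in |d|, so use the tie-corrected normal approximation.
        E[W] = n(n+1)/4 = 8*9/4 = 18.
        Tie groups: |d|=5 (t=2), |d|=6 (t=2); sum(t^3 - t) = 12.
        Var[W] = n(n+1)(2n+1)/24 - sum(t^3-t)/48 = 1224/24 - 12/48 = 50.75.
        z = (W - E[W]) / sqrt(Var[W]) = (2 - 18) / 7.1239 = -2.2460.
        Two-sided p = 2*Phi(z) = 0.024707.
Step 6: alpha = 0.1. reject H0.

W+ = 34, W- = 2, W = min = 2, p = 0.024707, reject H0.


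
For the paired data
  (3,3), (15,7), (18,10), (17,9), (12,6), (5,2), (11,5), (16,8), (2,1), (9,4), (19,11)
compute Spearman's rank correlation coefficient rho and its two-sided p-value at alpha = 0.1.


Step 1: Rank x and y separately (midranks; no ties here).
rank(x): 3->2, 15->7, 18->10, 17->9, 12->6, 5->3, 11->5, 16->8, 2->1, 9->4, 19->11
rank(y): 3->3, 7->7, 10->10, 9->9, 6->6, 2->2, 5->5, 8->8, 1->1, 4->4, 11->11
Step 2: d_i = R_x(i) - R_y(i); compute d_i^2.
  (2-3)^2=1, (7-7)^2=0, (10-10)^2=0, (9-9)^2=0, (6-6)^2=0, (3-2)^2=1, (5-5)^2=0, (8-8)^2=0, (1-1)^2=0, (4-4)^2=0, (11-11)^2=0
sum(d^2) = 2.
Step 3: rho = 1 - 6*2 / (11*(11^2 - 1)) = 1 - 12/1320 = 0.990909.
Step 4: Under H0, t = rho * sqrt((n-2)/(1-rho^2)) = 22.0966 ~ t(9).
Step 5: Two-sided p-value from the t-distribution with 9 df = 0.000000.
Step 6: alpha = 0.1. reject H0.

rho = 0.9909, p = 0.000000, reject H0 at alpha = 0.1.


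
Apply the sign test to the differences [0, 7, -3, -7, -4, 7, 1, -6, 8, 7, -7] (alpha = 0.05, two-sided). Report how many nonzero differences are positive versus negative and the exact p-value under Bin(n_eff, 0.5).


Step 1: Discard zero differences. Original n = 11; n_eff = number of nonzero differences = 10.
Nonzero differences (with sign): +7, -3, -7, -4, +7, +1, -6, +8, +7, -7
Step 2: Count signs: positive = 5, negative = 5.
Step 3: Under H0: P(positive) = 0.5, so the number of positives S ~ Bin(10, 0.5).
Step 4: Two-sided exact p-value = sum of Bin(10,0.5) probabilities at or below the observed probability = 1.000000.
Step 5: alpha = 0.05. fail to reject H0.

n_eff = 10, pos = 5, neg = 5, p = 1.000000, fail to reject H0.


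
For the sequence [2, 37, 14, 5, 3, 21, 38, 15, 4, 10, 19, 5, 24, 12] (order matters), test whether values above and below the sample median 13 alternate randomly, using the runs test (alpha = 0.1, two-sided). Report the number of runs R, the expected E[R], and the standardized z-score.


Step 1: Compute median = 13; label A = above, B = below.
Labels in order: BAABBAAABBABAB  (n_A = 7, n_B = 7)
Step 2: Count runs R = 9.
Step 3: Under H0 (random ordering), E[R] = 2*n_A*n_B/(n_A+n_B) + 1 = 2*7*7/14 + 1 = 8.0000.
        Var[R] = 2*n_A*n_B*(2*n_A*n_B - n_A - n_B) / ((n_A+n_B)^2 * (n_A+n_B-1)) = 8232/2548 = 3.2308.
        SD[R] = 1.7974.
Step 4: Continuity-corrected z = (R - 0.5 - E[R]) / SD[R] = (9 - 0.5 - 8.0000) / 1.7974 = 0.2782.
Step 5: Two-sided p-value via normal approximation = 2*(1 - Phi(|z|)) = 0.780879.
Step 6: alpha = 0.1. fail to reject H0.

R = 9, z = 0.2782, p = 0.780879, fail to reject H0.


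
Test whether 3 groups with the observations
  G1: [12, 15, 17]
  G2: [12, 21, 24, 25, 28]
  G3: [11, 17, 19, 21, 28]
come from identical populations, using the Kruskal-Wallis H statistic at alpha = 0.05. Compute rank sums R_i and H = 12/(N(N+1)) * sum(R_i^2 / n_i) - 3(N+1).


Step 1: Combine all N = 13 observations and assign midranks.
sorted (value, group, rank): (11,G3,1), (12,G1,2.5), (12,G2,2.5), (15,G1,4), (17,G1,5.5), (17,G3,5.5), (19,G3,7), (21,G2,8.5), (21,G3,8.5), (24,G2,10), (25,G2,11), (28,G2,12.5), (28,G3,12.5)
Step 2: Sum ranks within each group.
R_1 = 12 (n_1 = 3)
R_2 = 44.5 (n_2 = 5)
R_3 = 34.5 (n_3 = 5)
Step 3: H = 12/(N(N+1)) * sum(R_i^2/n_i) - 3(N+1)
     = 12/(13*14) * (12^2/3 + 44.5^2/5 + 34.5^2/5) - 3*14
     = 0.065934 * 682.1 - 42
     = 2.973626.
Step 4: Ties present; correction factor C = 1 - 24/(13^3 - 13) = 0.989011. Corrected H = 2.973626 / 0.989011 = 3.006667.
Step 5: Under H0, H ~ chi^2(2); p-value = 0.222388.
Step 6: alpha = 0.05. fail to reject H0.

H = 3.0067, df = 2, p = 0.222388, fail to reject H0.


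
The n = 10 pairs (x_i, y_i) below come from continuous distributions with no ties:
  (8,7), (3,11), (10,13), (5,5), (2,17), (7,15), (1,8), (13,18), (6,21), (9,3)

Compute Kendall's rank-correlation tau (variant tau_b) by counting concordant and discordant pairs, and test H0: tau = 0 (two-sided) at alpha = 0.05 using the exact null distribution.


Step 1: Enumerate the 45 unordered pairs (i,j) with i<j and classify each by sign(x_j-x_i) * sign(y_j-y_i).
  (1,2):dx=-5,dy=+4->D; (1,3):dx=+2,dy=+6->C; (1,4):dx=-3,dy=-2->C; (1,5):dx=-6,dy=+10->D
  (1,6):dx=-1,dy=+8->D; (1,7):dx=-7,dy=+1->D; (1,8):dx=+5,dy=+11->C; (1,9):dx=-2,dy=+14->D
  (1,10):dx=+1,dy=-4->D; (2,3):dx=+7,dy=+2->C; (2,4):dx=+2,dy=-6->D; (2,5):dx=-1,dy=+6->D
  (2,6):dx=+4,dy=+4->C; (2,7):dx=-2,dy=-3->C; (2,8):dx=+10,dy=+7->C; (2,9):dx=+3,dy=+10->C
  (2,10):dx=+6,dy=-8->D; (3,4):dx=-5,dy=-8->C; (3,5):dx=-8,dy=+4->D; (3,6):dx=-3,dy=+2->D
  (3,7):dx=-9,dy=-5->C; (3,8):dx=+3,dy=+5->C; (3,9):dx=-4,dy=+8->D; (3,10):dx=-1,dy=-10->C
  (4,5):dx=-3,dy=+12->D; (4,6):dx=+2,dy=+10->C; (4,7):dx=-4,dy=+3->D; (4,8):dx=+8,dy=+13->C
  (4,9):dx=+1,dy=+16->C; (4,10):dx=+4,dy=-2->D; (5,6):dx=+5,dy=-2->D; (5,7):dx=-1,dy=-9->C
  (5,8):dx=+11,dy=+1->C; (5,9):dx=+4,dy=+4->C; (5,10):dx=+7,dy=-14->D; (6,7):dx=-6,dy=-7->C
  (6,8):dx=+6,dy=+3->C; (6,9):dx=-1,dy=+6->D; (6,10):dx=+2,dy=-12->D; (7,8):dx=+12,dy=+10->C
  (7,9):dx=+5,dy=+13->C; (7,10):dx=+8,dy=-5->D; (8,9):dx=-7,dy=+3->D; (8,10):dx=-4,dy=-15->C
  (9,10):dx=+3,dy=-18->D
Step 2: C = 23, D = 22, total pairs = 45.
Step 3: tau = (C - D)/(n(n-1)/2) = (23 - 22)/45 = 0.022222.
Step 4: Exact two-sided p-value (enumerate n! = 3628800 permutations of y under H0): p = 1.000000.
Step 5: alpha = 0.05. fail to reject H0.

tau_b = 0.0222 (C=23, D=22), p = 1.000000, fail to reject H0.


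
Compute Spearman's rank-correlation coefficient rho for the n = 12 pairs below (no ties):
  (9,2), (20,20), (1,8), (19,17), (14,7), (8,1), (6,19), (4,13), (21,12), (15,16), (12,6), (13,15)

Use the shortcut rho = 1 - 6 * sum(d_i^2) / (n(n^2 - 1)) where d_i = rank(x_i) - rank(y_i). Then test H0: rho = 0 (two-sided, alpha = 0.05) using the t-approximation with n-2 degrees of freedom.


Step 1: Rank x and y separately (midranks; no ties here).
rank(x): 9->5, 20->11, 1->1, 19->10, 14->8, 8->4, 6->3, 4->2, 21->12, 15->9, 12->6, 13->7
rank(y): 2->2, 20->12, 8->5, 17->10, 7->4, 1->1, 19->11, 13->7, 12->6, 16->9, 6->3, 15->8
Step 2: d_i = R_x(i) - R_y(i); compute d_i^2.
  (5-2)^2=9, (11-12)^2=1, (1-5)^2=16, (10-10)^2=0, (8-4)^2=16, (4-1)^2=9, (3-11)^2=64, (2-7)^2=25, (12-6)^2=36, (9-9)^2=0, (6-3)^2=9, (7-8)^2=1
sum(d^2) = 186.
Step 3: rho = 1 - 6*186 / (12*(12^2 - 1)) = 1 - 1116/1716 = 0.349650.
Step 4: Under H0, t = rho * sqrt((n-2)/(1-rho^2)) = 1.1802 ~ t(10).
Step 5: Two-sided p-value from the t-distribution with 10 df = 0.265239.
Step 6: alpha = 0.05. fail to reject H0.

rho = 0.3497, p = 0.265239, fail to reject H0 at alpha = 0.05.


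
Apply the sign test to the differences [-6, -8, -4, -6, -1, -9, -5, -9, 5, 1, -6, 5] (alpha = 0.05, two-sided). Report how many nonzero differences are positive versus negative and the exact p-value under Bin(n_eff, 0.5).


Step 1: Discard zero differences. Original n = 12; n_eff = number of nonzero differences = 12.
Nonzero differences (with sign): -6, -8, -4, -6, -1, -9, -5, -9, +5, +1, -6, +5
Step 2: Count signs: positive = 3, negative = 9.
Step 3: Under H0: P(positive) = 0.5, so the number of positives S ~ Bin(12, 0.5).
Step 4: Two-sided exact p-value = sum of Bin(12,0.5) probabilities at or below the observed probability = 0.145996.
Step 5: alpha = 0.05. fail to reject H0.

n_eff = 12, pos = 3, neg = 9, p = 0.145996, fail to reject H0.


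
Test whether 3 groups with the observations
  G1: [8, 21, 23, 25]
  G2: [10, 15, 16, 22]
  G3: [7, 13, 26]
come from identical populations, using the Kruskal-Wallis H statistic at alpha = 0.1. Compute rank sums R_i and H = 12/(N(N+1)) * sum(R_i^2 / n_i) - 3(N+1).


Step 1: Combine all N = 11 observations and assign midranks.
sorted (value, group, rank): (7,G3,1), (8,G1,2), (10,G2,3), (13,G3,4), (15,G2,5), (16,G2,6), (21,G1,7), (22,G2,8), (23,G1,9), (25,G1,10), (26,G3,11)
Step 2: Sum ranks within each group.
R_1 = 28 (n_1 = 4)
R_2 = 22 (n_2 = 4)
R_3 = 16 (n_3 = 3)
Step 3: H = 12/(N(N+1)) * sum(R_i^2/n_i) - 3(N+1)
     = 12/(11*12) * (28^2/4 + 22^2/4 + 16^2/3) - 3*12
     = 0.090909 * 402.333 - 36
     = 0.575758.
Step 4: No ties, so H is used without correction.
Step 5: Under H0, H ~ chi^2(2); p-value = 0.749852.
Step 6: alpha = 0.1. fail to reject H0.

H = 0.5758, df = 2, p = 0.749852, fail to reject H0.


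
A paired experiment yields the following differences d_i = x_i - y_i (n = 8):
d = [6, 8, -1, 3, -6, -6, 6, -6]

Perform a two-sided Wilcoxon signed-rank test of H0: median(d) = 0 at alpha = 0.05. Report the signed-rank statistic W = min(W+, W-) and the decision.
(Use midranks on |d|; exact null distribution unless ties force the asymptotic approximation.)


Step 1: Drop any zero differences (none here) and take |d_i|.
|d| = [6, 8, 1, 3, 6, 6, 6, 6]
Step 2: Midrank |d_i| (ties get averaged ranks).
ranks: |6|->5, |8|->8, |1|->1, |3|->2, |6|->5, |6|->5, |6|->5, |6|->5
Step 3: Attach original signs; sum ranks with positive sign and with negative sign.
W+ = 5 + 8 + 2 + 5 = 20
W- = 1 + 5 + 5 + 5 = 16
(Check: W+ + W- = 36 should equal n(n+1)/2 = 36.)
Step 4: Test statistic W = min(W+, W-) = 16.
Step 5: Ties in |d|, so use the tie-corrected normal approximation.
        E[W] = n(n+1)/4 = 8*9/4 = 18.
        Tie groups: |d|=6 (t=5); sum(t^3 - t) = 120.
        Var[W] = n(n+1)(2n+1)/24 - sum(t^3-t)/48 = 1224/24 - 120/48 = 48.5.
        z = (W - E[W]) / sqrt(Var[W]) = (16 - 18) / 6.9642 = -0.2872.
        Two-sided p = 2*Phi(z) = 0.773972.
Step 6: alpha = 0.05. fail to reject H0.

W+ = 20, W- = 16, W = min = 16, p = 0.773972, fail to reject H0.


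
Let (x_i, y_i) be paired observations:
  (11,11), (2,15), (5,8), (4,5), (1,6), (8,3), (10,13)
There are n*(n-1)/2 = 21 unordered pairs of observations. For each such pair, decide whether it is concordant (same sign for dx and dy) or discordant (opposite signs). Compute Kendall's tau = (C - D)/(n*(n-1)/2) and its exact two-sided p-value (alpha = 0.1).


Step 1: Enumerate the 21 unordered pairs (i,j) with i<j and classify each by sign(x_j-x_i) * sign(y_j-y_i).
  (1,2):dx=-9,dy=+4->D; (1,3):dx=-6,dy=-3->C; (1,4):dx=-7,dy=-6->C; (1,5):dx=-10,dy=-5->C
  (1,6):dx=-3,dy=-8->C; (1,7):dx=-1,dy=+2->D; (2,3):dx=+3,dy=-7->D; (2,4):dx=+2,dy=-10->D
  (2,5):dx=-1,dy=-9->C; (2,6):dx=+6,dy=-12->D; (2,7):dx=+8,dy=-2->D; (3,4):dx=-1,dy=-3->C
  (3,5):dx=-4,dy=-2->C; (3,6):dx=+3,dy=-5->D; (3,7):dx=+5,dy=+5->C; (4,5):dx=-3,dy=+1->D
  (4,6):dx=+4,dy=-2->D; (4,7):dx=+6,dy=+8->C; (5,6):dx=+7,dy=-3->D; (5,7):dx=+9,dy=+7->C
  (6,7):dx=+2,dy=+10->C
Step 2: C = 11, D = 10, total pairs = 21.
Step 3: tau = (C - D)/(n(n-1)/2) = (11 - 10)/21 = 0.047619.
Step 4: Exact two-sided p-value (enumerate n! = 5040 permutations of y under H0): p = 1.000000.
Step 5: alpha = 0.1. fail to reject H0.

tau_b = 0.0476 (C=11, D=10), p = 1.000000, fail to reject H0.


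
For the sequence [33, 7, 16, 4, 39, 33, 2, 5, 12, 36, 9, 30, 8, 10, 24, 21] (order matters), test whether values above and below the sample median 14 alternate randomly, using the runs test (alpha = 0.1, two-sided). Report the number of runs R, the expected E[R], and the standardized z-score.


Step 1: Compute median = 14; label A = above, B = below.
Labels in order: ABABAABBBABABBAA  (n_A = 8, n_B = 8)
Step 2: Count runs R = 11.
Step 3: Under H0 (random ordering), E[R] = 2*n_A*n_B/(n_A+n_B) + 1 = 2*8*8/16 + 1 = 9.0000.
        Var[R] = 2*n_A*n_B*(2*n_A*n_B - n_A - n_B) / ((n_A+n_B)^2 * (n_A+n_B-1)) = 14336/3840 = 3.7333.
        SD[R] = 1.9322.
Step 4: Continuity-corrected z = (R - 0.5 - E[R]) / SD[R] = (11 - 0.5 - 9.0000) / 1.9322 = 0.7763.
Step 5: Two-sided p-value via normal approximation = 2*(1 - Phi(|z|)) = 0.437558.
Step 6: alpha = 0.1. fail to reject H0.

R = 11, z = 0.7763, p = 0.437558, fail to reject H0.


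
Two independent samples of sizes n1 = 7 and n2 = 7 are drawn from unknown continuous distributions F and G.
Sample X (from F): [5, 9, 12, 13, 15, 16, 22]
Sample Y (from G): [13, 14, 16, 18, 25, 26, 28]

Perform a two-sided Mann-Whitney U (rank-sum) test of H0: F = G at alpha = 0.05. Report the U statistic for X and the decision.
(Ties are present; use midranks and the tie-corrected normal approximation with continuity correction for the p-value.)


Step 1: Combine and sort all 14 observations; assign midranks.
sorted (value, group): (5,X), (9,X), (12,X), (13,X), (13,Y), (14,Y), (15,X), (16,X), (16,Y), (18,Y), (22,X), (25,Y), (26,Y), (28,Y)
ranks: 5->1, 9->2, 12->3, 13->4.5, 13->4.5, 14->6, 15->7, 16->8.5, 16->8.5, 18->10, 22->11, 25->12, 26->13, 28->14
Step 2: Rank sum for X: R1 = 1 + 2 + 3 + 4.5 + 7 + 8.5 + 11 = 37.
Step 3: U_X = R1 - n1(n1+1)/2 = 37 - 7*8/2 = 37 - 28 = 9.
       U_Y = n1*n2 - U_X = 49 - 9 = 40.
Step 4: Ties are present, so use the tie-corrected normal approximation (with continuity correction) for the p-value.
Step 5: p-value = 0.054750; compare to alpha = 0.05. fail to reject H0.

U_X = 9, p = 0.054750, fail to reject H0 at alpha = 0.05.


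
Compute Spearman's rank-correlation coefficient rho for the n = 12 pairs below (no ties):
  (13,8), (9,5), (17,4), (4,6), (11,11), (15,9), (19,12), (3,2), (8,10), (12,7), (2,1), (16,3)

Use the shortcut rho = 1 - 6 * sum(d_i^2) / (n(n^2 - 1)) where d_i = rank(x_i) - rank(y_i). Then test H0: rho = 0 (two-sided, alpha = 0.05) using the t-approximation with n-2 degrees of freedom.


Step 1: Rank x and y separately (midranks; no ties here).
rank(x): 13->8, 9->5, 17->11, 4->3, 11->6, 15->9, 19->12, 3->2, 8->4, 12->7, 2->1, 16->10
rank(y): 8->8, 5->5, 4->4, 6->6, 11->11, 9->9, 12->12, 2->2, 10->10, 7->7, 1->1, 3->3
Step 2: d_i = R_x(i) - R_y(i); compute d_i^2.
  (8-8)^2=0, (5-5)^2=0, (11-4)^2=49, (3-6)^2=9, (6-11)^2=25, (9-9)^2=0, (12-12)^2=0, (2-2)^2=0, (4-10)^2=36, (7-7)^2=0, (1-1)^2=0, (10-3)^2=49
sum(d^2) = 168.
Step 3: rho = 1 - 6*168 / (12*(12^2 - 1)) = 1 - 1008/1716 = 0.412587.
Step 4: Under H0, t = rho * sqrt((n-2)/(1-rho^2)) = 1.4323 ~ t(10).
Step 5: Two-sided p-value from the t-distribution with 10 df = 0.182564.
Step 6: alpha = 0.05. fail to reject H0.

rho = 0.4126, p = 0.182564, fail to reject H0 at alpha = 0.05.


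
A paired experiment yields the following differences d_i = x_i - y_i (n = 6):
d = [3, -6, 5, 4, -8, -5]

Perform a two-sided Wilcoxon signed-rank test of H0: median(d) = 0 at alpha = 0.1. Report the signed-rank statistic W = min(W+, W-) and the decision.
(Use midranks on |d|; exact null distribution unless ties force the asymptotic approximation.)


Step 1: Drop any zero differences (none here) and take |d_i|.
|d| = [3, 6, 5, 4, 8, 5]
Step 2: Midrank |d_i| (ties get averaged ranks).
ranks: |3|->1, |6|->5, |5|->3.5, |4|->2, |8|->6, |5|->3.5
Step 3: Attach original signs; sum ranks with positive sign and with negative sign.
W+ = 1 + 3.5 + 2 = 6.5
W- = 5 + 6 + 3.5 = 14.5
(Check: W+ + W- = 21 should equal n(n+1)/2 = 21.)
Step 4: Test statistic W = min(W+, W-) = 6.5.
Step 5: Ties in |d|, so use the tie-corrected normal approximation.
        E[W] = n(n+1)/4 = 6*7/4 = 10.5.
        Tie groups: |d|=5 (t=2); sum(t^3 - t) = 6.
        Var[W] = n(n+1)(2n+1)/24 - sum(t^3-t)/48 = 546/24 - 6/48 = 22.625.
        z = (W - E[W]) / sqrt(Var[W]) = (6.5 - 10.5) / 4.7566 = -0.8409.
        Two-sided p = 2*Phi(z) = 0.400381.
Step 6: alpha = 0.1. fail to reject H0.

W+ = 6.5, W- = 14.5, W = min = 6.5, p = 0.400381, fail to reject H0.


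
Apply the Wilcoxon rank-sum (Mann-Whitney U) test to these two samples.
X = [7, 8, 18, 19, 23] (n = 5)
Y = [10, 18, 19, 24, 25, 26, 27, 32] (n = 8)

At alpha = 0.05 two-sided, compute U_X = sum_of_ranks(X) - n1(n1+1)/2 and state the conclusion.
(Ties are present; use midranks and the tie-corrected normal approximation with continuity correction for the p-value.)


Step 1: Combine and sort all 13 observations; assign midranks.
sorted (value, group): (7,X), (8,X), (10,Y), (18,X), (18,Y), (19,X), (19,Y), (23,X), (24,Y), (25,Y), (26,Y), (27,Y), (32,Y)
ranks: 7->1, 8->2, 10->3, 18->4.5, 18->4.5, 19->6.5, 19->6.5, 23->8, 24->9, 25->10, 26->11, 27->12, 32->13
Step 2: Rank sum for X: R1 = 1 + 2 + 4.5 + 6.5 + 8 = 22.
Step 3: U_X = R1 - n1(n1+1)/2 = 22 - 5*6/2 = 22 - 15 = 7.
       U_Y = n1*n2 - U_X = 40 - 7 = 33.
Step 4: Ties are present, so use the tie-corrected normal approximation (with continuity correction) for the p-value.
Step 5: p-value = 0.066526; compare to alpha = 0.05. fail to reject H0.

U_X = 7, p = 0.066526, fail to reject H0 at alpha = 0.05.


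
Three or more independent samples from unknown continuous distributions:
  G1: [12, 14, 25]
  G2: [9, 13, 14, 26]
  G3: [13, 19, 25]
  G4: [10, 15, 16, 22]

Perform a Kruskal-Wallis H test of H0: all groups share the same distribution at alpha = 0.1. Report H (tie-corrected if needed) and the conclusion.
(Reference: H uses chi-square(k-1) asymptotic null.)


Step 1: Combine all N = 14 observations and assign midranks.
sorted (value, group, rank): (9,G2,1), (10,G4,2), (12,G1,3), (13,G2,4.5), (13,G3,4.5), (14,G1,6.5), (14,G2,6.5), (15,G4,8), (16,G4,9), (19,G3,10), (22,G4,11), (25,G1,12.5), (25,G3,12.5), (26,G2,14)
Step 2: Sum ranks within each group.
R_1 = 22 (n_1 = 3)
R_2 = 26 (n_2 = 4)
R_3 = 27 (n_3 = 3)
R_4 = 30 (n_4 = 4)
Step 3: H = 12/(N(N+1)) * sum(R_i^2/n_i) - 3(N+1)
     = 12/(14*15) * (22^2/3 + 26^2/4 + 27^2/3 + 30^2/4) - 3*15
     = 0.057143 * 798.333 - 45
     = 0.619048.
Step 4: Ties present; correction factor C = 1 - 18/(14^3 - 14) = 0.993407. Corrected H = 0.619048 / 0.993407 = 0.623156.
Step 5: Under H0, H ~ chi^2(3); p-value = 0.891111.
Step 6: alpha = 0.1. fail to reject H0.

H = 0.6232, df = 3, p = 0.891111, fail to reject H0.


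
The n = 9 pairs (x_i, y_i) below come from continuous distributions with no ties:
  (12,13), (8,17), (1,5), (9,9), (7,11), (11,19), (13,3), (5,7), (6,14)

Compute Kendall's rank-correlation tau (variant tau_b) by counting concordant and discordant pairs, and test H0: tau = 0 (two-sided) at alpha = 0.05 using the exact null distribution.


Step 1: Enumerate the 36 unordered pairs (i,j) with i<j and classify each by sign(x_j-x_i) * sign(y_j-y_i).
  (1,2):dx=-4,dy=+4->D; (1,3):dx=-11,dy=-8->C; (1,4):dx=-3,dy=-4->C; (1,5):dx=-5,dy=-2->C
  (1,6):dx=-1,dy=+6->D; (1,7):dx=+1,dy=-10->D; (1,8):dx=-7,dy=-6->C; (1,9):dx=-6,dy=+1->D
  (2,3):dx=-7,dy=-12->C; (2,4):dx=+1,dy=-8->D; (2,5):dx=-1,dy=-6->C; (2,6):dx=+3,dy=+2->C
  (2,7):dx=+5,dy=-14->D; (2,8):dx=-3,dy=-10->C; (2,9):dx=-2,dy=-3->C; (3,4):dx=+8,dy=+4->C
  (3,5):dx=+6,dy=+6->C; (3,6):dx=+10,dy=+14->C; (3,7):dx=+12,dy=-2->D; (3,8):dx=+4,dy=+2->C
  (3,9):dx=+5,dy=+9->C; (4,5):dx=-2,dy=+2->D; (4,6):dx=+2,dy=+10->C; (4,7):dx=+4,dy=-6->D
  (4,8):dx=-4,dy=-2->C; (4,9):dx=-3,dy=+5->D; (5,6):dx=+4,dy=+8->C; (5,7):dx=+6,dy=-8->D
  (5,8):dx=-2,dy=-4->C; (5,9):dx=-1,dy=+3->D; (6,7):dx=+2,dy=-16->D; (6,8):dx=-6,dy=-12->C
  (6,9):dx=-5,dy=-5->C; (7,8):dx=-8,dy=+4->D; (7,9):dx=-7,dy=+11->D; (8,9):dx=+1,dy=+7->C
Step 2: C = 21, D = 15, total pairs = 36.
Step 3: tau = (C - D)/(n(n-1)/2) = (21 - 15)/36 = 0.166667.
Step 4: Exact two-sided p-value (enumerate n! = 362880 permutations of y under H0): p = 0.612202.
Step 5: alpha = 0.05. fail to reject H0.

tau_b = 0.1667 (C=21, D=15), p = 0.612202, fail to reject H0.
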